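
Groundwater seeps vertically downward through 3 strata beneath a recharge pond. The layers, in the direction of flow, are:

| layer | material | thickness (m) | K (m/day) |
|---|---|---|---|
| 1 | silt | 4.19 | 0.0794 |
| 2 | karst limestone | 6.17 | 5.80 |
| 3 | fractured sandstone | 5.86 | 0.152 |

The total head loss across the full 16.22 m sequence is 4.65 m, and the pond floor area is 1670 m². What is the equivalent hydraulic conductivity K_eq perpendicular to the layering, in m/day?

0.176

Flow is perpendicular to layering, so the layers act in series and the equivalent K is the thickness-weighted harmonic mean.
Total thickness L = 4.19 + 6.17 + 5.86 = 16.22 m.
Σ(b_i/K_i) = 4.19/0.0794 + 6.17/5.80 + 5.86/0.152 = 92.39 d.
K_eq = L / Σ(b_i/K_i) = 16.22 / 92.39 = 0.1756 m/day.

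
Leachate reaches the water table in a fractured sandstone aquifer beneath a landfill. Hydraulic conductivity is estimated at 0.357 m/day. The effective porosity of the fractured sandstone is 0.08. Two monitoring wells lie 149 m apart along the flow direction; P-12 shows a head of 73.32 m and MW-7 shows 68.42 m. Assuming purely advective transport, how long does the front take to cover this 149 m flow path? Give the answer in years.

Hydraulic gradient i = (73.32 − 68.42) / 149 = 4.9 / 149 = 0.03289.
Darcy flux q = K · i = 0.3570 × 0.03289 = 0.01174 m/day.
Seepage velocity v = q / n_e = 0.01174 / 0.08 = 0.1468 m/day.
Travel time t = L / v = 149 / 0.1468 = 1015 days = 2.780 years.

2.78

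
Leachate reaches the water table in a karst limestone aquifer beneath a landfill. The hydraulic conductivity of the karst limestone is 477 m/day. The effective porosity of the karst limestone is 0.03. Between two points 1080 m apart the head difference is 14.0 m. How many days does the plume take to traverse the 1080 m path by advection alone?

Hydraulic gradient i = Δh / L = 14.0 / 1080 = 0.01296.
Darcy flux q = K · i = 477.0 × 0.01296 = 6.183 m/day.
Seepage velocity v = q / n_e = 6.183 / 0.03 = 206.1 m/day.
Travel time t = L / v = 1080 / 206.1 = 5.240 days.

5.24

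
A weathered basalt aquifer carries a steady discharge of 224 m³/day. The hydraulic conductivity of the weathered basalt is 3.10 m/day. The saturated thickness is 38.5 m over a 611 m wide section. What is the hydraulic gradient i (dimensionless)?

Cross-sectional area A = 611 × 38.5 = 23524 m².
From Q = K·A·i, i = Q / (K·A) = 224 / (3.100 × 23524) = 0.003072.

0.00307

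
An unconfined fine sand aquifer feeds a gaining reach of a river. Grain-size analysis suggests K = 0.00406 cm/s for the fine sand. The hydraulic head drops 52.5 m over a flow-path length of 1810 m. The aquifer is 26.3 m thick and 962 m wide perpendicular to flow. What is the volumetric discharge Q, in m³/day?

Convert K: 0.00406 cm/s × 864 = 3.508 m/day.
Cross-sectional area A = 962 × 26.3 = 25301 m².
Hydraulic gradient i = Δh / L = 52.5 / 1810 = 0.02901.
Darcy's law: Q = K · A · i = 3.508 × 25301 × 0.02901 = 2574 m³/day.

2570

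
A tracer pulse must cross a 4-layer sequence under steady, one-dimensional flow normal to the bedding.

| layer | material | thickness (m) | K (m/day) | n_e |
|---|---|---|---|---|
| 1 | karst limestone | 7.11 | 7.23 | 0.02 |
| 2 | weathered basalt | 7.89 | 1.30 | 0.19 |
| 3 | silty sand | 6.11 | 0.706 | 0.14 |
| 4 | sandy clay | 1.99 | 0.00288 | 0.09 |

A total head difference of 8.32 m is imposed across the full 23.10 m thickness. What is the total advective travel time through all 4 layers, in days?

With flow normal to the layers, continuity requires the same specific discharge q through every layer.
Σ(b_i/K_i) = 7.11/7.23 + 7.89/1.30 + 6.11/0.706 + 1.99/0.00288 = 706.7 d.
q = Δh / Σ(b_i/K_i) = 8.32 / 706.7 = 0.01177 m/day.
In each layer the seepage velocity is v_i = q/n_i, so the layer transit time is t_i = b_i·n_i / q:
  layer 1 (karst limestone): t_1 = 7.11 × 0.02 / 0.01177 = 12.08 d
  layer 2 (weathered basalt): t_2 = 7.89 × 0.19 / 0.01177 = 127.3 d
  layer 3 (silty sand): t_3 = 6.11 × 0.14 / 0.01177 = 72.66 d
  layer 4 (sandy clay): t_4 = 1.99 × 0.09 / 0.01177 = 15.21 d
Total t = Σ t_i = 227.3 days.

227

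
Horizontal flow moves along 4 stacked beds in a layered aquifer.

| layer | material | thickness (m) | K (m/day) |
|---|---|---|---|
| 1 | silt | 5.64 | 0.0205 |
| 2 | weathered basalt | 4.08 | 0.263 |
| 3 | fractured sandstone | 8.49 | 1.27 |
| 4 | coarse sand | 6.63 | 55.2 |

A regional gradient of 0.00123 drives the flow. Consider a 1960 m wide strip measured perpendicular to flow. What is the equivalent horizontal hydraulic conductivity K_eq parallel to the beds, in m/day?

Flow is parallel to layering, so each bed carries its own Darcy discharge and the transmissivities add.
Σ(K_i·b_i) = 0.0205×5.64 + 0.263×4.08 + 1.27×8.49 + 55.2×6.63 = 377.9 m²/day.
Total thickness b = 24.84 m, so K_eq = Σ(K_i·b_i)/b = 15.22 m/day.

15.2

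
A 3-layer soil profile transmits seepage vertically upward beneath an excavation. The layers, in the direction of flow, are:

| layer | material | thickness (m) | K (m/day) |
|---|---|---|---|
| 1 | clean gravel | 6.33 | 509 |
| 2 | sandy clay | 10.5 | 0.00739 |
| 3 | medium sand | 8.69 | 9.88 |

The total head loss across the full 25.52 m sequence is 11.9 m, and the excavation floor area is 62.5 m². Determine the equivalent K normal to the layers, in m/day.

Flow is perpendicular to layering, so the layers act in series and the equivalent K is the thickness-weighted harmonic mean.
Total thickness L = 6.33 + 10.5 + 8.69 = 25.52 m.
Σ(b_i/K_i) = 6.33/509 + 10.5/0.00739 + 8.69/9.88 = 1422 d.
K_eq = L / Σ(b_i/K_i) = 25.52 / 1422 = 0.01795 m/day.

0.0179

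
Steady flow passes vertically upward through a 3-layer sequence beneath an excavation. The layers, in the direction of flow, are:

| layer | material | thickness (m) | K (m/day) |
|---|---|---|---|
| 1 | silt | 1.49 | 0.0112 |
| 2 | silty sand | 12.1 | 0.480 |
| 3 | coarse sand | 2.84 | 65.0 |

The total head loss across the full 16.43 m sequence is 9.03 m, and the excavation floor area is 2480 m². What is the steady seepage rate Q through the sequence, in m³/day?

Flow is perpendicular to layering, so the layers act in series and the equivalent K is the thickness-weighted harmonic mean.
Total thickness L = 1.49 + 12.1 + 2.84 = 16.43 m.
Σ(b_i/K_i) = 1.49/0.0112 + 12.1/0.480 + 2.84/65.0 = 158.3 d.
K_eq = L / Σ(b_i/K_i) = 16.43 / 158.3 = 0.1038 m/day.
Q = K_eq · A · (Δh/L) = 0.1038 × 2480 × (9.03/16.43) = 141.5 m³/day.

141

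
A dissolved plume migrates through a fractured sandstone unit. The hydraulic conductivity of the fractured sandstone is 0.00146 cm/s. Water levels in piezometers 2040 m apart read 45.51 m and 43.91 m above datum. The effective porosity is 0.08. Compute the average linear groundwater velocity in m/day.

Convert K: 0.00146 cm/s × 864 = 1.261 m/day.
Hydraulic gradient i = (45.51 − 43.91) / 2040 = 1.6 / 2040 = 0.0007843.
Darcy flux q = K · i = 1.261 × 0.0007843 = 0.0009894 m/day.
Seepage velocity v = q / n_e = 0.0009894 / 0.08 = 0.01237 m/day.

0.0124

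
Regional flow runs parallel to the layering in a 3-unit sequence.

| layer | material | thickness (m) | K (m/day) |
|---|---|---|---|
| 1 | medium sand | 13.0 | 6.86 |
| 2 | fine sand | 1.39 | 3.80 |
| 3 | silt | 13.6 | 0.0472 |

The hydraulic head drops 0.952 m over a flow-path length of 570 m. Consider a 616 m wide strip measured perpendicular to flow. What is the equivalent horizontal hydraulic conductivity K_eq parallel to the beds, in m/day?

3.40

Flow is parallel to layering, so each bed carries its own Darcy discharge and the transmissivities add.
Σ(K_i·b_i) = 6.86×13.0 + 3.80×1.39 + 0.0472×13.6 = 95.10 m²/day.
Total thickness b = 27.99 m, so K_eq = Σ(K_i·b_i)/b = 3.398 m/day.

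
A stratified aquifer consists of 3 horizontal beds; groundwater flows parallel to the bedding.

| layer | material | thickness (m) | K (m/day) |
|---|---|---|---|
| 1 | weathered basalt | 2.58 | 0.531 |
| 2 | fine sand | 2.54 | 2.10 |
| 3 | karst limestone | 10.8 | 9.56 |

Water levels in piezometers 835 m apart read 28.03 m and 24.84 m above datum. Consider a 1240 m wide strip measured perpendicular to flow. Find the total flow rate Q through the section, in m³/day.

521

Flow is parallel to layering, so each bed carries its own Darcy discharge and the transmissivities add.
Σ(K_i·b_i) = 0.531×2.58 + 2.10×2.54 + 9.56×10.8 = 110.0 m²/day.
Hydraulic gradient i = (28.03 − 24.84) / 835 = 3.19 / 835 = 0.003820.
Q = Σ(K_i·b_i) · W · i = 110.0 × 1240 × 0.003820 = 520.9 m³/day.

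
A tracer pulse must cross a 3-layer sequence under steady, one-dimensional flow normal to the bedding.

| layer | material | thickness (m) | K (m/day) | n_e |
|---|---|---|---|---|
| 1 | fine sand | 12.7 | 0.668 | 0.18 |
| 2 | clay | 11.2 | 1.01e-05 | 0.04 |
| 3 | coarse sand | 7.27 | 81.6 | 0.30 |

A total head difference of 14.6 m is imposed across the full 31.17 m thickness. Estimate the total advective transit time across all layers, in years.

1020

With flow normal to the layers, continuity requires the same specific discharge q through every layer.
Σ(b_i/K_i) = 12.7/0.668 + 11.2/1.01e-05 + 7.27/81.6 = 1.109e+06 d.
q = Δh / Σ(b_i/K_i) = 14.6 / 1.109e+06 = 1.317e-05 m/day.
In each layer the seepage velocity is v_i = q/n_i, so the layer transit time is t_i = b_i·n_i / q:
  layer 1 (fine sand): t_1 = 12.7 × 0.18 / 1.317e-05 = 1.736e+05 d
  layer 2 (clay): t_2 = 11.2 × 0.04 / 1.317e-05 = 34027 d
  layer 3 (coarse sand): t_3 = 7.27 × 0.30 / 1.317e-05 = 1.657e+05 d
Total t = Σ t_i = 3.733e+05 days = 1022 years.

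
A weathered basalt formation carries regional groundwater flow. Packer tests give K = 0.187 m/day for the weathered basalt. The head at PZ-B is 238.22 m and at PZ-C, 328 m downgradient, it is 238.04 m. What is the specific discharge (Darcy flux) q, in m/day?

0.000103

Hydraulic gradient i = (238.22 − 238.04) / 328 = 0.18 / 328 = 0.0005488.
Specific discharge q = K · i = 0.1870 × 0.0005488 = 0.0001026 m/day.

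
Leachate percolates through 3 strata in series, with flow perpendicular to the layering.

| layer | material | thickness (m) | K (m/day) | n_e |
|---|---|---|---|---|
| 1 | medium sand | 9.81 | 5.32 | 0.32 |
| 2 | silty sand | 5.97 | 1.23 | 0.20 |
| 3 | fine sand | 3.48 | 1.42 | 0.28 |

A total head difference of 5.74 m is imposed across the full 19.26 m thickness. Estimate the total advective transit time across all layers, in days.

8.46

With flow normal to the layers, continuity requires the same specific discharge q through every layer.
Σ(b_i/K_i) = 9.81/5.32 + 5.97/1.23 + 3.48/1.42 = 9.148 d.
q = Δh / Σ(b_i/K_i) = 5.74 / 9.148 = 0.6274 m/day.
In each layer the seepage velocity is v_i = q/n_i, so the layer transit time is t_i = b_i·n_i / q:
  layer 1 (medium sand): t_1 = 9.81 × 0.32 / 0.6274 = 5.003 d
  layer 2 (silty sand): t_2 = 5.97 × 0.20 / 0.6274 = 1.903 d
  layer 3 (fine sand): t_3 = 3.48 × 0.28 / 0.6274 = 1.553 d
Total t = Σ t_i = 8.459 days.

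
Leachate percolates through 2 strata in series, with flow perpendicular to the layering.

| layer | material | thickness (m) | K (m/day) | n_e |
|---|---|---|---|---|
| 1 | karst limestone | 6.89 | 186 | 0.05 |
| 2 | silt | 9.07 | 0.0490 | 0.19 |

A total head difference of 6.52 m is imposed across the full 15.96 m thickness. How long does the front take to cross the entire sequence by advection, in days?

With flow normal to the layers, continuity requires the same specific discharge q through every layer.
Σ(b_i/K_i) = 6.89/186 + 9.07/0.0490 = 185.1 d.
q = Δh / Σ(b_i/K_i) = 6.52 / 185.1 = 0.03522 m/day.
In each layer the seepage velocity is v_i = q/n_i, so the layer transit time is t_i = b_i·n_i / q:
  layer 1 (karst limestone): t_1 = 6.89 × 0.05 / 0.03522 = 9.782 d
  layer 2 (silt): t_2 = 9.07 × 0.19 / 0.03522 = 48.93 d
Total t = Σ t_i = 58.72 days.

58.7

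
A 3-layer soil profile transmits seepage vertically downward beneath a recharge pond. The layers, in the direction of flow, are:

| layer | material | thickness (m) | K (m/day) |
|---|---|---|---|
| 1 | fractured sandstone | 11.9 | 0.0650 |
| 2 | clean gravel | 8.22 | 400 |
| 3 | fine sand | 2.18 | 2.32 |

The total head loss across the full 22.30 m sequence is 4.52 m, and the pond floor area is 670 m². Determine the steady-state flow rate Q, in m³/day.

Flow is perpendicular to layering, so the layers act in series and the equivalent K is the thickness-weighted harmonic mean.
Total thickness L = 11.9 + 8.22 + 2.18 = 22.30 m.
Σ(b_i/K_i) = 11.9/0.0650 + 8.22/400 + 2.18/2.32 = 184.0 d.
K_eq = L / Σ(b_i/K_i) = 22.30 / 184.0 = 0.1212 m/day.
Q = K_eq · A · (Δh/L) = 0.1212 × 670 × (4.52/22.30) = 16.46 m³/day.

16.5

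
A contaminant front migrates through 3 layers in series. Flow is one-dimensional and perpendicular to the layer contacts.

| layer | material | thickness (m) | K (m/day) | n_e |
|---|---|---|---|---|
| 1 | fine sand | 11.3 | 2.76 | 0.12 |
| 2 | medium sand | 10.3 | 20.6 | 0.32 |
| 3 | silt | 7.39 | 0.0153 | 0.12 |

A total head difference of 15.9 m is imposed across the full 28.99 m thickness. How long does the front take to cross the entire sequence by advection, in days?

170

With flow normal to the layers, continuity requires the same specific discharge q through every layer.
Σ(b_i/K_i) = 11.3/2.76 + 10.3/20.6 + 7.39/0.0153 = 487.6 d.
q = Δh / Σ(b_i/K_i) = 15.9 / 487.6 = 0.03261 m/day.
In each layer the seepage velocity is v_i = q/n_i, so the layer transit time is t_i = b_i·n_i / q:
  layer 1 (fine sand): t_1 = 11.3 × 0.12 / 0.03261 = 41.58 d
  layer 2 (medium sand): t_2 = 10.3 × 0.32 / 0.03261 = 101.1 d
  layer 3 (silt): t_3 = 7.39 × 0.12 / 0.03261 = 27.20 d
Total t = Σ t_i = 169.9 days.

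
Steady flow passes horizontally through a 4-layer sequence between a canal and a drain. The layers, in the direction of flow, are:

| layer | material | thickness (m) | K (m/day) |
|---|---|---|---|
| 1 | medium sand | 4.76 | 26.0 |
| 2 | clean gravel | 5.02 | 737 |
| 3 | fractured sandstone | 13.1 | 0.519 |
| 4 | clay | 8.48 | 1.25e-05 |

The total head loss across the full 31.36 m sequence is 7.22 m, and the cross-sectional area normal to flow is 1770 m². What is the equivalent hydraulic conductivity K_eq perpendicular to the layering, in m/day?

Flow is perpendicular to layering, so the layers act in series and the equivalent K is the thickness-weighted harmonic mean.
Total thickness L = 4.76 + 5.02 + 13.1 + 8.48 = 31.36 m.
Σ(b_i/K_i) = 4.76/26.0 + 5.02/737 + 13.1/0.519 + 8.48/1.25e-05 = 6.784e+05 d.
K_eq = L / Σ(b_i/K_i) = 31.36 / 6.784e+05 = 4.622e-05 m/day.

4.62e-05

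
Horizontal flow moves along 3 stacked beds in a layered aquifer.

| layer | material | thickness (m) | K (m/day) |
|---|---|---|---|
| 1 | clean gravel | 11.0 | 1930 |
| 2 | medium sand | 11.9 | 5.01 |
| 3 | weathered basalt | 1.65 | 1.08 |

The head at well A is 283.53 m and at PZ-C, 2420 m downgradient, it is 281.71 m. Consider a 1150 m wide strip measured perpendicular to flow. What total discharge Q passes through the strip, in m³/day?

Flow is parallel to layering, so each bed carries its own Darcy discharge and the transmissivities add.
Σ(K_i·b_i) = 1930×11.0 + 5.01×11.9 + 1.08×1.65 = 21291 m²/day.
Hydraulic gradient i = (283.53 − 281.71) / 2420 = 1.82 / 2420 = 0.0007521.
Q = Σ(K_i·b_i) · W · i = 21291 × 1150 × 0.0007521 = 18414 m³/day.

18400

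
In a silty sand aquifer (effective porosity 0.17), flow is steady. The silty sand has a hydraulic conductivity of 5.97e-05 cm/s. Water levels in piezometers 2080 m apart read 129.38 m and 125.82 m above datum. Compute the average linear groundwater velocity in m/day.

0.000519

Convert K: 5.97e-05 cm/s × 864 = 0.05158 m/day.
Hydraulic gradient i = (129.38 − 125.82) / 2080 = 3.56 / 2080 = 0.001712.
Darcy flux q = K · i = 0.05158 × 0.001712 = 8.828e-05 m/day.
Seepage velocity v = q / n_e = 8.828e-05 / 0.17 = 0.0005193 m/day.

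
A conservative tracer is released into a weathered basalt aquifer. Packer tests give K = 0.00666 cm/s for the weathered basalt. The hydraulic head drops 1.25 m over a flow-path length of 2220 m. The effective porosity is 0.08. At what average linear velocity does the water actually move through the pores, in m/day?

Convert K: 0.00666 cm/s × 864 = 5.754 m/day.
Hydraulic gradient i = Δh / L = 1.25 / 2220 = 0.0005631.
Darcy flux q = K · i = 5.754 × 0.0005631 = 0.003240 m/day.
Seepage velocity v = q / n_e = 0.003240 / 0.08 = 0.04050 m/day.

0.0405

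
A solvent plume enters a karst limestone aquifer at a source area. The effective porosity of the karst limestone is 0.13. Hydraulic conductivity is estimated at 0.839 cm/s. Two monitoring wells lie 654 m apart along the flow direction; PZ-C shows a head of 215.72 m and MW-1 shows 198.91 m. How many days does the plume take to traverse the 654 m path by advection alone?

Convert K: 0.839 cm/s × 864 = 724.9 m/day.
Hydraulic gradient i = (215.72 − 198.91) / 654 = 16.81 / 654 = 0.02570.
Darcy flux q = K · i = 724.9 × 0.02570 = 18.63 m/day.
Seepage velocity v = q / n_e = 18.63 / 0.13 = 143.3 m/day.
Travel time t = L / v = 654 / 143.3 = 4.563 days.

4.56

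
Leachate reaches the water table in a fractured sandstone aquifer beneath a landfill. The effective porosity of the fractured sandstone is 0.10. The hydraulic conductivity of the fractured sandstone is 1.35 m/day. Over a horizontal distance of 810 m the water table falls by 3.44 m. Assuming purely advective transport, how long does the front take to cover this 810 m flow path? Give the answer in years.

38.7

Hydraulic gradient i = Δh / L = 3.44 / 810 = 0.004247.
Darcy flux q = K · i = 1.350 × 0.004247 = 0.005733 m/day.
Seepage velocity v = q / n_e = 0.005733 / 0.10 = 0.05733 m/day.
Travel time t = L / v = 810 / 0.05733 = 14128 days = 38.68 years.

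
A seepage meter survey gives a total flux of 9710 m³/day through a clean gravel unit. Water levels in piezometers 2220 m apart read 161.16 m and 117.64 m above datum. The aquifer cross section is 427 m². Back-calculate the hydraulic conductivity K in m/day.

1160

Hydraulic gradient i = (161.16 − 117.64) / 2220 = 43.52 / 2220 = 0.01960.
From Q = K·A·i, K = Q / (A·i) = 9710 / (427.0 × 0.01960) = 1160 m/day.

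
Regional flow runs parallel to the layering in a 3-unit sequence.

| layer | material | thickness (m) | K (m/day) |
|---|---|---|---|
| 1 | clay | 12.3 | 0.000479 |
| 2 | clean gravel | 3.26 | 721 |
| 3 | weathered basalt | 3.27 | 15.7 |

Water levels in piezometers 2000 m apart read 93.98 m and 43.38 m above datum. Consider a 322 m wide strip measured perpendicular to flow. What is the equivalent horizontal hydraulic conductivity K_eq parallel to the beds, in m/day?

Flow is parallel to layering, so each bed carries its own Darcy discharge and the transmissivities add.
Σ(K_i·b_i) = 0.000479×12.3 + 721×3.26 + 15.7×3.27 = 2402 m²/day.
Total thickness b = 18.83 m, so K_eq = Σ(K_i·b_i)/b = 127.6 m/day.

128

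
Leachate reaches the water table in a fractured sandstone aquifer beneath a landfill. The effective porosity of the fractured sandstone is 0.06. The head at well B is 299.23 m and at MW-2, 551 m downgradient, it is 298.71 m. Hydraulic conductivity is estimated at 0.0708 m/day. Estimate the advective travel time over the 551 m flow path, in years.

1350

Hydraulic gradient i = (299.23 − 298.71) / 551 = 0.52 / 551 = 0.0009437.
Darcy flux q = K · i = 0.07080 × 0.0009437 = 6.682e-05 m/day.
Seepage velocity v = q / n_e = 6.682e-05 / 0.06 = 0.001114 m/day.
Travel time t = L / v = 551 / 0.001114 = 4.948e+05 days = 1355 years.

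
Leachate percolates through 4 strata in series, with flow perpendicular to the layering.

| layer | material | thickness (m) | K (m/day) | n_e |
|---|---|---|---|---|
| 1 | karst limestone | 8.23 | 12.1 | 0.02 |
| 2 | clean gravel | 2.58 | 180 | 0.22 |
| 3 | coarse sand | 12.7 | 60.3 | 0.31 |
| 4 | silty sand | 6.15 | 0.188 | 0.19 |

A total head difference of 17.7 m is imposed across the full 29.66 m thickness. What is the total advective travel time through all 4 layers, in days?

11.1

With flow normal to the layers, continuity requires the same specific discharge q through every layer.
Σ(b_i/K_i) = 8.23/12.1 + 2.58/180 + 12.7/60.3 + 6.15/0.188 = 33.62 d.
q = Δh / Σ(b_i/K_i) = 17.7 / 33.62 = 0.5265 m/day.
In each layer the seepage velocity is v_i = q/n_i, so the layer transit time is t_i = b_i·n_i / q:
  layer 1 (karst limestone): t_1 = 8.23 × 0.02 / 0.5265 = 0.3126 d
  layer 2 (clean gravel): t_2 = 2.58 × 0.22 / 0.5265 = 1.078 d
  layer 3 (coarse sand): t_3 = 12.7 × 0.31 / 0.5265 = 7.478 d
  layer 4 (silty sand): t_4 = 6.15 × 0.19 / 0.5265 = 2.219 d
Total t = Σ t_i = 11.09 days.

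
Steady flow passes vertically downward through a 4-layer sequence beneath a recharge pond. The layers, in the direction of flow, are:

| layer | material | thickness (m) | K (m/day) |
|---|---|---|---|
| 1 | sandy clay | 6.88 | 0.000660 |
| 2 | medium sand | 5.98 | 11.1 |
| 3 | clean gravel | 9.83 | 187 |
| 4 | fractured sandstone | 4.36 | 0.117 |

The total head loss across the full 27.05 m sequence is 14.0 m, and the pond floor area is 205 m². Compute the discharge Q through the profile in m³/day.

0.274

Flow is perpendicular to layering, so the layers act in series and the equivalent K is the thickness-weighted harmonic mean.
Total thickness L = 6.88 + 5.98 + 9.83 + 4.36 = 27.05 m.
Σ(b_i/K_i) = 6.88/0.000660 + 5.98/11.1 + 9.83/187 + 4.36/0.117 = 10462 d.
K_eq = L / Σ(b_i/K_i) = 27.05 / 10462 = 0.002586 m/day.
Q = K_eq · A · (Δh/L) = 0.002586 × 205 × (14.0/27.05) = 0.2743 m³/day.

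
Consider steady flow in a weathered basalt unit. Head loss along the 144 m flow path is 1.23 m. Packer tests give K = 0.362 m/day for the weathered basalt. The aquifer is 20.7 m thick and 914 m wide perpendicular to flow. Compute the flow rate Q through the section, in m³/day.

Cross-sectional area A = 914 × 20.7 = 18920 m².
Hydraulic gradient i = Δh / L = 1.23 / 144 = 0.008542.
Darcy's law: Q = K · A · i = 0.3620 × 18920 × 0.008542 = 58.50 m³/day.

58.5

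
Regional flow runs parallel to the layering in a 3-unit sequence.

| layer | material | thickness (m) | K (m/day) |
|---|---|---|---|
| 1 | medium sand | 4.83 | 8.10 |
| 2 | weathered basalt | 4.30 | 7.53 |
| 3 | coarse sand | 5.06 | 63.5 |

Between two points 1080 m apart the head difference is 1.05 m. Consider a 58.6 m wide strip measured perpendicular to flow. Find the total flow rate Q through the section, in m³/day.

22.4

Flow is parallel to layering, so each bed carries its own Darcy discharge and the transmissivities add.
Σ(K_i·b_i) = 8.10×4.83 + 7.53×4.30 + 63.5×5.06 = 392.8 m²/day.
Hydraulic gradient i = Δh / L = 1.05 / 1080 = 0.0009722.
Q = Σ(K_i·b_i) · W · i = 392.8 × 58.6 × 0.0009722 = 22.38 m³/day.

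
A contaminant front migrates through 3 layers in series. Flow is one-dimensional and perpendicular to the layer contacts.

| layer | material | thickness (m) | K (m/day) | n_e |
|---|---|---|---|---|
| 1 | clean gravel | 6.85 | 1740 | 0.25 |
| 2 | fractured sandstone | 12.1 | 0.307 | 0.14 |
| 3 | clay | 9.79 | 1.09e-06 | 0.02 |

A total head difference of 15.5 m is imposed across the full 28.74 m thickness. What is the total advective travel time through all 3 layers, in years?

With flow normal to the layers, continuity requires the same specific discharge q through every layer.
Σ(b_i/K_i) = 6.85/1740 + 12.1/0.307 + 9.79/1.09e-06 = 8.982e+06 d.
q = Δh / Σ(b_i/K_i) = 15.5 / 8.982e+06 = 1.726e-06 m/day.
In each layer the seepage velocity is v_i = q/n_i, so the layer transit time is t_i = b_i·n_i / q:
  layer 1 (clean gravel): t_1 = 6.85 × 0.25 / 1.726e-06 = 9.923e+05 d
  layer 2 (fractured sandstone): t_2 = 12.1 × 0.14 / 1.726e-06 = 9.816e+05 d
  layer 3 (clay): t_3 = 9.79 × 0.02 / 1.726e-06 = 1.135e+05 d
Total t = Σ t_i = 2.087e+06 days = 5715 years.

5710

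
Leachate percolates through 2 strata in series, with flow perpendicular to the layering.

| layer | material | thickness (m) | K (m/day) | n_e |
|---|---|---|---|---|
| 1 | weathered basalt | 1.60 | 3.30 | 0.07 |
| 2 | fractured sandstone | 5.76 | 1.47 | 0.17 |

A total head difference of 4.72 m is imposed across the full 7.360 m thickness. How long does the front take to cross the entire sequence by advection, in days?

1.02

With flow normal to the layers, continuity requires the same specific discharge q through every layer.
Σ(b_i/K_i) = 1.60/3.30 + 5.76/1.47 = 4.403 d.
q = Δh / Σ(b_i/K_i) = 4.72 / 4.403 = 1.072 m/day.
In each layer the seepage velocity is v_i = q/n_i, so the layer transit time is t_i = b_i·n_i / q:
  layer 1 (weathered basalt): t_1 = 1.60 × 0.07 / 1.072 = 0.1045 d
  layer 2 (fractured sandstone): t_2 = 5.76 × 0.17 / 1.072 = 0.9135 d
Total t = Σ t_i = 1.018 days.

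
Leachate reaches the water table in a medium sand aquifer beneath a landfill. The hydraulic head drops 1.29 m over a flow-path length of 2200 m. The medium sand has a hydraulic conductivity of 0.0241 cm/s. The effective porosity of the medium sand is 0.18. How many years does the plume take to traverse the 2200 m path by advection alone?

Convert K: 0.0241 cm/s × 864 = 20.82 m/day.
Hydraulic gradient i = Δh / L = 1.29 / 2200 = 0.0005864.
Darcy flux q = K · i = 20.82 × 0.0005864 = 0.01221 m/day.
Seepage velocity v = q / n_e = 0.01221 / 0.18 = 0.06783 m/day.
Travel time t = L / v = 2200 / 0.06783 = 32434 days = 88.80 years.

88.8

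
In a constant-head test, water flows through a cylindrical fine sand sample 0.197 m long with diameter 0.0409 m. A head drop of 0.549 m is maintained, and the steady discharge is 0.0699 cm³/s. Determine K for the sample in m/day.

1.65

Cross-sectional area A = π·(d/2)² = π × (0.0409/2)² = 0.001314 m².
Convert discharge: 0.0699 cm³/s = 6.990e-08 m³/s.
Darcy's law rearranged: K = Q·L / (A·Δh) = 6.990e-08 × 0.197 / (0.001314 × 0.549) = 1.909e-05 m/s = 1.649 m/day.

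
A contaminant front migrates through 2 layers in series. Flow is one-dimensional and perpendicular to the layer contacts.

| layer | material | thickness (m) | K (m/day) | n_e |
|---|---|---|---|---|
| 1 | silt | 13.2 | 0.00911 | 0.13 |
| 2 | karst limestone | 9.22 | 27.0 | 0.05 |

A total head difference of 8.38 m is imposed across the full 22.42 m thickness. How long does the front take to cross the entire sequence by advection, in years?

1.03

With flow normal to the layers, continuity requires the same specific discharge q through every layer.
Σ(b_i/K_i) = 13.2/0.00911 + 9.22/27.0 = 1449 d.
q = Δh / Σ(b_i/K_i) = 8.38 / 1449 = 0.005782 m/day.
In each layer the seepage velocity is v_i = q/n_i, so the layer transit time is t_i = b_i·n_i / q:
  layer 1 (silt): t_1 = 13.2 × 0.13 / 0.005782 = 296.8 d
  layer 2 (karst limestone): t_2 = 9.22 × 0.05 / 0.005782 = 79.73 d
Total t = Σ t_i = 376.5 days = 1.031 years.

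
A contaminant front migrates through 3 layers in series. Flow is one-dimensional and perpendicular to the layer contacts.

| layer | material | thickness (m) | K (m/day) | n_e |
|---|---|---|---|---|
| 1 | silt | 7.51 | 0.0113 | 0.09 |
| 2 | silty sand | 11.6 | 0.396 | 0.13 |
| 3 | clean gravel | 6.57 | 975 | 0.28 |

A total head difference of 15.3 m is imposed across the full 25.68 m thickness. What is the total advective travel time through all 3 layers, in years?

0.500

With flow normal to the layers, continuity requires the same specific discharge q through every layer.
Σ(b_i/K_i) = 7.51/0.0113 + 11.6/0.396 + 6.57/975 = 693.9 d.
q = Δh / Σ(b_i/K_i) = 15.3 / 693.9 = 0.02205 m/day.
In each layer the seepage velocity is v_i = q/n_i, so the layer transit time is t_i = b_i·n_i / q:
  layer 1 (silt): t_1 = 7.51 × 0.09 / 0.02205 = 30.65 d
  layer 2 (silty sand): t_2 = 11.6 × 0.13 / 0.02205 = 68.39 d
  layer 3 (clean gravel): t_3 = 6.57 × 0.28 / 0.02205 = 83.43 d
Total t = Σ t_i = 182.5 days = 0.4996 years.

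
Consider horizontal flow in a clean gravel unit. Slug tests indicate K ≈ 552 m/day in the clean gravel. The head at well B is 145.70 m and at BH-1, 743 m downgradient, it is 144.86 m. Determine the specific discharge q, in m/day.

0.624

Hydraulic gradient i = (145.70 − 144.86) / 743 = 0.84 / 743 = 0.001131.
Specific discharge q = K · i = 552.0 × 0.001131 = 0.6241 m/day.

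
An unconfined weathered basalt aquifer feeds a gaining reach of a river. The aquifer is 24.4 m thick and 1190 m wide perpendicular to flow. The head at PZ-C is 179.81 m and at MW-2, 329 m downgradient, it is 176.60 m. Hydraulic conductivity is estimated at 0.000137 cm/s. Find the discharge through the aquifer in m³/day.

Convert K: 0.000137 cm/s × 864 = 0.1184 m/day.
Cross-sectional area A = 1190 × 24.4 = 29036 m².
Hydraulic gradient i = (179.81 − 176.60) / 329 = 3.21 / 329 = 0.009757.
Darcy's law: Q = K · A · i = 0.1184 × 29036 × 0.009757 = 33.53 m³/day.

33.5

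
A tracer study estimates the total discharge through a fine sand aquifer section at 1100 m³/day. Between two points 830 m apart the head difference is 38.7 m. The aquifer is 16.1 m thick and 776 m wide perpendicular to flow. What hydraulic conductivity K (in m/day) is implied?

Cross-sectional area A = 776 × 16.1 = 12494 m².
Hydraulic gradient i = Δh / L = 38.7 / 830 = 0.04663.
From Q = K·A·i, K = Q / (A·i) = 1100 / (12494 × 0.04663) = 1.888 m/day.

1.89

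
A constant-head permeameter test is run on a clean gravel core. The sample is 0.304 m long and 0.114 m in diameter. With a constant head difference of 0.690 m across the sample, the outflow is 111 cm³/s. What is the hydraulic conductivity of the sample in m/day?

414

Cross-sectional area A = π·(d/2)² = π × (0.114/2)² = 0.01021 m².
Convert discharge: 111 cm³/s = 0.0001110 m³/s.
Darcy's law rearranged: K = Q·L / (A·Δh) = 0.0001110 × 0.304 / (0.01021 × 0.690) = 0.004791 m/s = 414.0 m/day.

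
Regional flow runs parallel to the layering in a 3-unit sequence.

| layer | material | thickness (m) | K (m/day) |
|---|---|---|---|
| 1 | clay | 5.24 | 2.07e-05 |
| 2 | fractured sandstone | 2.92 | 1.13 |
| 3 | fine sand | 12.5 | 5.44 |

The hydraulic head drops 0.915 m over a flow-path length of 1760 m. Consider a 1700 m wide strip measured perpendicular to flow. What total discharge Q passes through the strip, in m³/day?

Flow is parallel to layering, so each bed carries its own Darcy discharge and the transmissivities add.
Σ(K_i·b_i) = 2.07e-05×5.24 + 1.13×2.92 + 5.44×12.5 = 71.30 m²/day.
Hydraulic gradient i = Δh / L = 0.915 / 1760 = 0.0005199.
Q = Σ(K_i·b_i) · W · i = 71.30 × 1700 × 0.0005199 = 63.02 m³/day.

63.0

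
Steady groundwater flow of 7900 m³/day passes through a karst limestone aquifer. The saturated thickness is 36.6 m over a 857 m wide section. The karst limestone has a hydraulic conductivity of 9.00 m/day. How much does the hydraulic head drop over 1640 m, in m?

Cross-sectional area A = 857 × 36.6 = 31366 m².
From Q = K·A·i, i = Q / (K·A) = 7900 / (9.000 × 31366) = 0.02798.
Head loss Δh = i · L = 0.02798 × 1640 = 45.90 m.

45.9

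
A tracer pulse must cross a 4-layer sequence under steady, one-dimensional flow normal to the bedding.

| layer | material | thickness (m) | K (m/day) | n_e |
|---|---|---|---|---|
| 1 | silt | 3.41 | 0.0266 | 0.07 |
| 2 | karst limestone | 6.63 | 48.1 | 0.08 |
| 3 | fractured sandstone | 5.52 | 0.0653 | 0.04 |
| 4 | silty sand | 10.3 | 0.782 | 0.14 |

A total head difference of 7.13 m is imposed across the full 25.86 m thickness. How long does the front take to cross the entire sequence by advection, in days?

77.1

With flow normal to the layers, continuity requires the same specific discharge q through every layer.
Σ(b_i/K_i) = 3.41/0.0266 + 6.63/48.1 + 5.52/0.0653 + 10.3/0.782 = 226.0 d.
q = Δh / Σ(b_i/K_i) = 7.13 / 226.0 = 0.03154 m/day.
In each layer the seepage velocity is v_i = q/n_i, so the layer transit time is t_i = b_i·n_i / q:
  layer 1 (silt): t_1 = 3.41 × 0.07 / 0.03154 = 7.567 d
  layer 2 (karst limestone): t_2 = 6.63 × 0.08 / 0.03154 = 16.81 d
  layer 3 (fractured sandstone): t_3 = 5.52 × 0.04 / 0.03154 = 7.000 d
  layer 4 (silty sand): t_4 = 10.3 × 0.14 / 0.03154 = 45.71 d
Total t = Σ t_i = 77.10 days.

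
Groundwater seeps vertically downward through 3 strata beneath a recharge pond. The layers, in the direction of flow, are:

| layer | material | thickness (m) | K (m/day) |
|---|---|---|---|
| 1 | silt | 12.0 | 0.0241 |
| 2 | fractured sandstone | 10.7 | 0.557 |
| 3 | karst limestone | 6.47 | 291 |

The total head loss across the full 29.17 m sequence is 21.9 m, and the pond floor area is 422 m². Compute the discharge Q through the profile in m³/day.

17.9

Flow is perpendicular to layering, so the layers act in series and the equivalent K is the thickness-weighted harmonic mean.
Total thickness L = 12.0 + 10.7 + 6.47 = 29.17 m.
Σ(b_i/K_i) = 12.0/0.0241 + 10.7/0.557 + 6.47/291 = 517.2 d.
K_eq = L / Σ(b_i/K_i) = 29.17 / 517.2 = 0.05640 m/day.
Q = K_eq · A · (Δh/L) = 0.05640 × 422 × (21.9/29.17) = 17.87 m³/day.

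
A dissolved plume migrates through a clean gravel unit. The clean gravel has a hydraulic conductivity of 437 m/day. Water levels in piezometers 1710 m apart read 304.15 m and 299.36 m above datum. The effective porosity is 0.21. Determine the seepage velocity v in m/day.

5.83

Hydraulic gradient i = (304.15 − 299.36) / 1710 = 4.79 / 1710 = 0.002801.
Darcy flux q = K · i = 437.0 × 0.002801 = 1.224 m/day.
Seepage velocity v = q / n_e = 1.224 / 0.21 = 5.829 m/day.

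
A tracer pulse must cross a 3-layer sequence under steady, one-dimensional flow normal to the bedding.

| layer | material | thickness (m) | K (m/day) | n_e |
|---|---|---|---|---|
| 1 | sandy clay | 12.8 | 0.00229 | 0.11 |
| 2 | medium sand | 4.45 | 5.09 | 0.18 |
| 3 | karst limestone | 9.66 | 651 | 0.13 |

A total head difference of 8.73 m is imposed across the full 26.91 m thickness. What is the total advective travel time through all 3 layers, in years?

With flow normal to the layers, continuity requires the same specific discharge q through every layer.
Σ(b_i/K_i) = 12.8/0.00229 + 4.45/5.09 + 9.66/651 = 5590 d.
q = Δh / Σ(b_i/K_i) = 8.73 / 5590 = 0.001562 m/day.
In each layer the seepage velocity is v_i = q/n_i, so the layer transit time is t_i = b_i·n_i / q:
  layer 1 (sandy clay): t_1 = 12.8 × 0.11 / 0.001562 = 901.6 d
  layer 2 (medium sand): t_2 = 4.45 × 0.18 / 0.001562 = 512.9 d
  layer 3 (karst limestone): t_3 = 9.66 × 0.13 / 0.001562 = 804.2 d
Total t = Σ t_i = 2219 days = 6.075 years.

6.07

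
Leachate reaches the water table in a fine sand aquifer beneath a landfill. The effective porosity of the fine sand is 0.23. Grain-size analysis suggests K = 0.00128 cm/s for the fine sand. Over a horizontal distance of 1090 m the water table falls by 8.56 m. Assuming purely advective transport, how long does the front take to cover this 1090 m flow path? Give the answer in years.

Convert K: 0.00128 cm/s × 864 = 1.106 m/day.
Hydraulic gradient i = Δh / L = 8.56 / 1090 = 0.007853.
Darcy flux q = K · i = 1.106 × 0.007853 = 0.008685 m/day.
Seepage velocity v = q / n_e = 0.008685 / 0.23 = 0.03776 m/day.
Travel time t = L / v = 1090 / 0.03776 = 28866 days = 79.03 years.

79.0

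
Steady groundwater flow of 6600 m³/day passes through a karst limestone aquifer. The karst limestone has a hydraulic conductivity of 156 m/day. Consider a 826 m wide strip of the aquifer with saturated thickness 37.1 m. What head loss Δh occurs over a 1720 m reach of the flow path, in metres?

Cross-sectional area A = 826 × 37.1 = 30645 m².
From Q = K·A·i, i = Q / (K·A) = 6600 / (156.0 × 30645) = 0.001381.
Head loss Δh = i · L = 0.001381 × 1720 = 2.375 m.

2.37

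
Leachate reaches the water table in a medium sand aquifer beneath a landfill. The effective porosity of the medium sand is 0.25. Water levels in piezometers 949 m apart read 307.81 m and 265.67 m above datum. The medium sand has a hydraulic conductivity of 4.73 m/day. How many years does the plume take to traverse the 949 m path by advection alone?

3.09

Hydraulic gradient i = (307.81 − 265.67) / 949 = 42.14 / 949 = 0.04440.
Darcy flux q = K · i = 4.730 × 0.04440 = 0.2100 m/day.
Seepage velocity v = q / n_e = 0.2100 / 0.25 = 0.8401 m/day.
Travel time t = L / v = 949 / 0.8401 = 1130 days = 3.093 years.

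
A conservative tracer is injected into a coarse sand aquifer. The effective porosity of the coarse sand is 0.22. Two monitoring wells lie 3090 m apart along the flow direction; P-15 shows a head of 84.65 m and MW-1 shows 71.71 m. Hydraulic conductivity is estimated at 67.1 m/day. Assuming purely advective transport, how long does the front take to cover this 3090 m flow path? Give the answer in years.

6.62

Hydraulic gradient i = (84.65 − 71.71) / 3090 = 12.94 / 3090 = 0.004188.
Darcy flux q = K · i = 67.10 × 0.004188 = 0.2810 m/day.
Seepage velocity v = q / n_e = 0.2810 / 0.22 = 1.277 m/day.
Travel time t = L / v = 3090 / 1.277 = 2419 days = 6.624 years.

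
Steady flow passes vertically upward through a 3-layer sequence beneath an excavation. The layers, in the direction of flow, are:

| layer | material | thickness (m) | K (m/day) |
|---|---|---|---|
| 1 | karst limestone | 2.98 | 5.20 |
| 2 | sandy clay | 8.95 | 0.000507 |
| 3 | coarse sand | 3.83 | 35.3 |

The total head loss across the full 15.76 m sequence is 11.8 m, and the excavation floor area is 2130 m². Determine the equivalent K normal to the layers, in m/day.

Flow is perpendicular to layering, so the layers act in series and the equivalent K is the thickness-weighted harmonic mean.
Total thickness L = 2.98 + 8.95 + 3.83 = 15.76 m.
Σ(b_i/K_i) = 2.98/5.20 + 8.95/0.000507 + 3.83/35.3 = 17654 d.
K_eq = L / Σ(b_i/K_i) = 15.76 / 17654 = 0.0008927 m/day.

0.000893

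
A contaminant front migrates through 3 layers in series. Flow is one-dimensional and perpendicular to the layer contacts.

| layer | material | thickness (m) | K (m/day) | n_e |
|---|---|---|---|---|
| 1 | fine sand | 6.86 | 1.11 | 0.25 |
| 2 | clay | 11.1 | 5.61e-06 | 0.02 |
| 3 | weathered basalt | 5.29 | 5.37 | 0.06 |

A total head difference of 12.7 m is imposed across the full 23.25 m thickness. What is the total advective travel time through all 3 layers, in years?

962

With flow normal to the layers, continuity requires the same specific discharge q through every layer.
Σ(b_i/K_i) = 6.86/1.11 + 11.1/5.61e-06 + 5.29/5.37 = 1.979e+06 d.
q = Δh / Σ(b_i/K_i) = 12.7 / 1.979e+06 = 6.419e-06 m/day.
In each layer the seepage velocity is v_i = q/n_i, so the layer transit time is t_i = b_i·n_i / q:
  layer 1 (fine sand): t_1 = 6.86 × 0.25 / 6.419e-06 = 2.672e+05 d
  layer 2 (clay): t_2 = 11.1 × 0.02 / 6.419e-06 = 34587 d
  layer 3 (weathered basalt): t_3 = 5.29 × 0.06 / 6.419e-06 = 49450 d
Total t = Σ t_i = 3.512e+05 days = 961.6 years.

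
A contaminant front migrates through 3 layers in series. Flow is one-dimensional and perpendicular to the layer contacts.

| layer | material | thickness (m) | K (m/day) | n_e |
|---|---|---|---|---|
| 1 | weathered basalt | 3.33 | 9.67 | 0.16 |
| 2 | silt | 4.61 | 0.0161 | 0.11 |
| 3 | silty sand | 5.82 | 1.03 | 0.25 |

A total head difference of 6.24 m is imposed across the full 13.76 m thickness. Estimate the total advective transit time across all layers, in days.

117

With flow normal to the layers, continuity requires the same specific discharge q through every layer.
Σ(b_i/K_i) = 3.33/9.67 + 4.61/0.0161 + 5.82/1.03 = 292.3 d.
q = Δh / Σ(b_i/K_i) = 6.24 / 292.3 = 0.02135 m/day.
In each layer the seepage velocity is v_i = q/n_i, so the layer transit time is t_i = b_i·n_i / q:
  layer 1 (weathered basalt): t_1 = 3.33 × 0.16 / 0.02135 = 24.96 d
  layer 2 (silt): t_2 = 4.61 × 0.11 / 0.02135 = 23.76 d
  layer 3 (silty sand): t_3 = 5.82 × 0.25 / 0.02135 = 68.16 d
Total t = Σ t_i = 116.9 days.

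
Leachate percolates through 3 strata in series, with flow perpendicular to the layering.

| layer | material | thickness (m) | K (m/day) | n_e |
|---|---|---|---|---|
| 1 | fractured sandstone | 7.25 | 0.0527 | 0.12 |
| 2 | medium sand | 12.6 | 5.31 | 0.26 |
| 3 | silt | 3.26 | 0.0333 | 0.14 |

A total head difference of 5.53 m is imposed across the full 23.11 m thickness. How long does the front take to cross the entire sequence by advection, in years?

With flow normal to the layers, continuity requires the same specific discharge q through every layer.
Σ(b_i/K_i) = 7.25/0.0527 + 12.6/5.31 + 3.26/0.0333 = 237.8 d.
q = Δh / Σ(b_i/K_i) = 5.53 / 237.8 = 0.02325 m/day.
In each layer the seepage velocity is v_i = q/n_i, so the layer transit time is t_i = b_i·n_i / q:
  layer 1 (fractured sandstone): t_1 = 7.25 × 0.12 / 0.02325 = 37.42 d
  layer 2 (medium sand): t_2 = 12.6 × 0.26 / 0.02325 = 140.9 d
  layer 3 (silt): t_3 = 3.26 × 0.14 / 0.02325 = 19.63 d
Total t = Σ t_i = 197.9 days = 0.5419 years.

0.542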